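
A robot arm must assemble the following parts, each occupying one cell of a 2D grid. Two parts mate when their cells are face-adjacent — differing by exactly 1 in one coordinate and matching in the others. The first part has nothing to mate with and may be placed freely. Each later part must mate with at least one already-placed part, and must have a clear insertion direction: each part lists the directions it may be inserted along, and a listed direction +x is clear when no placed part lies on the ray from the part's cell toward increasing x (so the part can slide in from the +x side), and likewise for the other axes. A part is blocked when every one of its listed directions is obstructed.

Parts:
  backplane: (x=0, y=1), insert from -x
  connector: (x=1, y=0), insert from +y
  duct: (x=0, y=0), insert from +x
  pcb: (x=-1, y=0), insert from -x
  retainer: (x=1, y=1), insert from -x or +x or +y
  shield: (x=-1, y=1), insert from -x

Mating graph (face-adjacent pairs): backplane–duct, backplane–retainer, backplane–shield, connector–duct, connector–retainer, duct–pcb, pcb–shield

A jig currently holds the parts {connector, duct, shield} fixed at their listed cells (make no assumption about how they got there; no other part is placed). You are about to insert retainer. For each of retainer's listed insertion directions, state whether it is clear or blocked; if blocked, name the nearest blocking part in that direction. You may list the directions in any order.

-x: nearest on ray is shield@(-1, 1) ⇒ blocked
+x: ray from retainer(1, 1) has no placed part ⇒ clear
+y: ray from retainer(1, 1) has no placed part ⇒ clear

+x: clear; +y: clear; -x: blocked by shield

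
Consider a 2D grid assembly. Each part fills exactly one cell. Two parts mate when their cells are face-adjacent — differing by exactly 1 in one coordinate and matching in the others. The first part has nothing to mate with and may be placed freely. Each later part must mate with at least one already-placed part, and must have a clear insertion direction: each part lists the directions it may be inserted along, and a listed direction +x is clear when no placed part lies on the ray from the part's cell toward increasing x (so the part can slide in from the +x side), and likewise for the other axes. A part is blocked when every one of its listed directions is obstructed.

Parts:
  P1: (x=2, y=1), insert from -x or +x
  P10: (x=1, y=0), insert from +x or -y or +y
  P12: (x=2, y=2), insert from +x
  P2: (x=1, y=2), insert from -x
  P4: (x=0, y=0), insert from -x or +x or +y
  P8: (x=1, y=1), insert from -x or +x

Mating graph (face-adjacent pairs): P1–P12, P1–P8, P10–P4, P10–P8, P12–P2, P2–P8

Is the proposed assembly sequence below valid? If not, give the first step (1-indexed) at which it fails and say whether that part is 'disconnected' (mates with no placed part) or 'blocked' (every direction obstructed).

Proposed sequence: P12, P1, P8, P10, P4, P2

Valid

1. P12@(2, 2) [+x clear] — {P12}
2. P1@(2, 1) [-x clear] — {P1, P12}
3. P8@(1, 1) [-x clear] — {P1, P12, P8}
4. P10@(1, 0) [+x clear] — {P1, P10, P12, P8}
5. P4@(0, 0) [-x clear] — {P1, P10, P12, P4, P8}
6. P2@(1, 2) [-x clear] — {P1, P10, P12, P2, P4, P8}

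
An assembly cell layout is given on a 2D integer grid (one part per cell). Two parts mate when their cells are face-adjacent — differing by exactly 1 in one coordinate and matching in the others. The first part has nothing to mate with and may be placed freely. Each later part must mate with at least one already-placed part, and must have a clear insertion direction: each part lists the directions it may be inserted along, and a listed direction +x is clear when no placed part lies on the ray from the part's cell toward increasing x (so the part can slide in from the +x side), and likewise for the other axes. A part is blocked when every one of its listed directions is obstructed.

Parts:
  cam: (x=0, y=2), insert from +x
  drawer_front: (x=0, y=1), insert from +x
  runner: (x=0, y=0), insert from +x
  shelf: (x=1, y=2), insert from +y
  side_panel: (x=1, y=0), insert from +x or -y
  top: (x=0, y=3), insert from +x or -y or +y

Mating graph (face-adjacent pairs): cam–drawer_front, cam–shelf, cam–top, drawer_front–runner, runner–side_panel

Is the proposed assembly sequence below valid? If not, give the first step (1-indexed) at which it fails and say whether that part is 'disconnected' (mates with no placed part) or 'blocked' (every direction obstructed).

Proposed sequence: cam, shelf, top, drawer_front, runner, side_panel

1. cam@(0, 2) [+x clear] — {cam}
2. shelf@(1, 2) [+y clear] — {cam, shelf}
3. top@(0, 3) [+x clear] — {cam, shelf, top}
4. drawer_front@(0, 1) [+x clear] — {cam, drawer_front, shelf, top}
5. runner@(0, 0) [+x clear] — {cam, drawer_front, runner, shelf, top}
6. side_panel@(1, 0) [+x clear] — {cam, drawer_front, runner, shelf, side_panel, top}

Valid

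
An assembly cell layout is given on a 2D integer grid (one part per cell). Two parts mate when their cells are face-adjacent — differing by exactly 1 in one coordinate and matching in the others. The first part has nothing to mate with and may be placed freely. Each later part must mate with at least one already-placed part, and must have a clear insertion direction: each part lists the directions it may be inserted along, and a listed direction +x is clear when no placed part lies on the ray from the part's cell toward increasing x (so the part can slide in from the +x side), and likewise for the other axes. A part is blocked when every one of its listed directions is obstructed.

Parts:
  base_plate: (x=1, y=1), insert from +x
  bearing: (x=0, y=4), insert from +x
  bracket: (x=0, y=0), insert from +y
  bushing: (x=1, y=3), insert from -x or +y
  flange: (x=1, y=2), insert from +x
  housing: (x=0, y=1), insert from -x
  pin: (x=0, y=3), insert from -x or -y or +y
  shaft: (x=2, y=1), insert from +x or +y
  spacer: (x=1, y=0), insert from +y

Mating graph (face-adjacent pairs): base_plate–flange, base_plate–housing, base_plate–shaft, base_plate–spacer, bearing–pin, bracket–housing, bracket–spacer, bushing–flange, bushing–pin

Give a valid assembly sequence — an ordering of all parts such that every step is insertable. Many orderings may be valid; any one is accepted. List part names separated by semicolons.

bracket; spacer; housing; base_plate; flange; bushing; pin; bearing; shaft

1. bracket@(0, 0) [+y clear] — {bracket}
2. spacer@(1, 0) [+y clear] — {bracket, spacer}
3. housing@(0, 1) [-x clear] — {bracket, housing, spacer}
4. base_plate@(1, 1) [+x clear] — {base_plate, bracket, housing, spacer}
5. flange@(1, 2) [+x clear] — {base_plate, bracket, flange, housing, spacer}
6. bushing@(1, 3) [-x clear] — {base_plate, bracket, bushing, flange, housing, spacer}
7. pin@(0, 3) [-x clear] — {base_plate, bracket, bushing, flange, housing, pin, spacer}
8. bearing@(0, 4) [+x clear] — {base_plate, bearing, bracket, bushing, flange, housing, pin, spacer}
9. shaft@(2, 1) [+x clear] — {base_plate, bearing, bracket, bushing, flange, housing, pin, shaft, spacer}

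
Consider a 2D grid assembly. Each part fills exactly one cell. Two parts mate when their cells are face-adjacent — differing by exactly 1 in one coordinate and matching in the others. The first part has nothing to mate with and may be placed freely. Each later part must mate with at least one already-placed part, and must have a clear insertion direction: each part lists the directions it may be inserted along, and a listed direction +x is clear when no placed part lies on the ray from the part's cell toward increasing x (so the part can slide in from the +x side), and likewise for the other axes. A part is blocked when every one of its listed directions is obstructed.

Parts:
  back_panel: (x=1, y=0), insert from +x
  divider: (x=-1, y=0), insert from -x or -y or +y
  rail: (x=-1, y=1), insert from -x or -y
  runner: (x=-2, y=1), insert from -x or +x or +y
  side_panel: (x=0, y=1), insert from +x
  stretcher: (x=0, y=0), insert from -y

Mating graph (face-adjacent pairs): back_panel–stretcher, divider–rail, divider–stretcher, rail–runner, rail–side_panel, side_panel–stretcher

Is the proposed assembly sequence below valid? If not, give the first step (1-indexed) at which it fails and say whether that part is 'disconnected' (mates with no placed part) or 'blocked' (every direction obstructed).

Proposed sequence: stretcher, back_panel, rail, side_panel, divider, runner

1. stretcher@(0, 0) [-y clear] — {stretcher}
2. back_panel@(1, 0) [+x clear] — {back_panel, stretcher}
3. rail@(-1, 1) — no placed neighbour ⇒ disconnected

Invalid at step 3 (disconnected)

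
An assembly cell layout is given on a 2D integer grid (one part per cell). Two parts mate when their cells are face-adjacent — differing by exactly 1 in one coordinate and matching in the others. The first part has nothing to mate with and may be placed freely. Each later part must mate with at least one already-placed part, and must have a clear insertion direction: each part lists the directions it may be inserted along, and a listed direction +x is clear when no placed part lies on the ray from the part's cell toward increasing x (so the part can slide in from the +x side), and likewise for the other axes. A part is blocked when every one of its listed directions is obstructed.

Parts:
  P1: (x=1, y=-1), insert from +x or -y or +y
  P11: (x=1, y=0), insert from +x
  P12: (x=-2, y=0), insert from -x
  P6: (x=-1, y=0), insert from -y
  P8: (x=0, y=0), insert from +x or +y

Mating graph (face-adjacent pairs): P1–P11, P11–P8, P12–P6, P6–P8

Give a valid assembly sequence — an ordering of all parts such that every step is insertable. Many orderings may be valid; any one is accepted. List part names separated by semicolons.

P12; P6; P8; P11; P1

1. P12@(-2, 0) [-x clear] — {P12}
2. P6@(-1, 0) [-y clear] — {P12, P6}
3. P8@(0, 0) [+x clear] — {P12, P6, P8}
4. P11@(1, 0) [+x clear] — {P11, P12, P6, P8}
5. P1@(1, -1) [+x clear] — {P1, P11, P12, P6, P8}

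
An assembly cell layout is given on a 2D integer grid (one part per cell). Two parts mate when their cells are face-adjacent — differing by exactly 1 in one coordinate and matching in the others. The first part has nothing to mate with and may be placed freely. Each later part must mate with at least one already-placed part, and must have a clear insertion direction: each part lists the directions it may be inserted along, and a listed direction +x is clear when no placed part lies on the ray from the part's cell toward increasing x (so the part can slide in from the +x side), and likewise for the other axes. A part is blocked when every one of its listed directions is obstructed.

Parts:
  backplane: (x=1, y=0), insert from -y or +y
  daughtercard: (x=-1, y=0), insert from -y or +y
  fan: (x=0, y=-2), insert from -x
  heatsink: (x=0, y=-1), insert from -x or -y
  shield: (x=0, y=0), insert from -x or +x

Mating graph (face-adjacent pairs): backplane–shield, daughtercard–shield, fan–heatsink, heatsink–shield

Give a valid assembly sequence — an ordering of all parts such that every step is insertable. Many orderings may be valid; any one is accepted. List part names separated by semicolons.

1. daughtercard@(-1, 0) [-y clear] — {daughtercard}
2. shield@(0, 0) [+x clear] — {daughtercard, shield}
3. backplane@(1, 0) [-y clear] — {backplane, daughtercard, shield}
4. heatsink@(0, -1) [-x clear] — {backplane, daughtercard, heatsink, shield}
5. fan@(0, -2) [-x clear] — {backplane, daughtercard, fan, heatsink, shield}

daughtercard; shield; backplane; heatsink; fan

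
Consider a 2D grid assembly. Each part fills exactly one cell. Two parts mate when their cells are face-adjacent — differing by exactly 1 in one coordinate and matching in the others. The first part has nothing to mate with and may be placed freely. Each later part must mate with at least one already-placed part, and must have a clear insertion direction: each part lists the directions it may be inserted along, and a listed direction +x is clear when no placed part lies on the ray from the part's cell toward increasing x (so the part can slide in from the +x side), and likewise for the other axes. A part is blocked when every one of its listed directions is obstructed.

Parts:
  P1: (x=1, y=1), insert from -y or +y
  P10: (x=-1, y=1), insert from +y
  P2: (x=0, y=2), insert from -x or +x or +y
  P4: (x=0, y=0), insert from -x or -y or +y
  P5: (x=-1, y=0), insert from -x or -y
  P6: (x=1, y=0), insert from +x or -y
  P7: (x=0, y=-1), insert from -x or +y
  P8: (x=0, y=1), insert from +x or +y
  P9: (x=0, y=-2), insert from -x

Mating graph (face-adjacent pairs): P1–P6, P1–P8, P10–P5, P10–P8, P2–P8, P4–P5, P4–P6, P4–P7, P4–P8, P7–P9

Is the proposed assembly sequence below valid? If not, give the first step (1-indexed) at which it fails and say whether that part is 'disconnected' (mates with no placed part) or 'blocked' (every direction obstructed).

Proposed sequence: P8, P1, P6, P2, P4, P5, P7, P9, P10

1. P8@(0, 1) [+x clear] — {P8}
2. P1@(1, 1) [-y clear] — {P1, P8}
3. P6@(1, 0) [+x clear] — {P1, P6, P8}
4. P2@(0, 2) [-x clear] — {P1, P2, P6, P8}
5. P4@(0, 0) [-x clear] — {P1, P2, P4, P6, P8}
6. P5@(-1, 0) [-x clear] — {P1, P2, P4, P5, P6, P8}
7. P7@(0, -1) [-x clear] — {P1, P2, P4, P5, P6, P7, P8}
8. P9@(0, -2) [-x clear] — {P1, P2, P4, P5, P6, P7, P8, P9}
9. P10@(-1, 1) [+y clear] — {P1, P10, P2, P4, P5, P6, P7, P8, P9}

Valid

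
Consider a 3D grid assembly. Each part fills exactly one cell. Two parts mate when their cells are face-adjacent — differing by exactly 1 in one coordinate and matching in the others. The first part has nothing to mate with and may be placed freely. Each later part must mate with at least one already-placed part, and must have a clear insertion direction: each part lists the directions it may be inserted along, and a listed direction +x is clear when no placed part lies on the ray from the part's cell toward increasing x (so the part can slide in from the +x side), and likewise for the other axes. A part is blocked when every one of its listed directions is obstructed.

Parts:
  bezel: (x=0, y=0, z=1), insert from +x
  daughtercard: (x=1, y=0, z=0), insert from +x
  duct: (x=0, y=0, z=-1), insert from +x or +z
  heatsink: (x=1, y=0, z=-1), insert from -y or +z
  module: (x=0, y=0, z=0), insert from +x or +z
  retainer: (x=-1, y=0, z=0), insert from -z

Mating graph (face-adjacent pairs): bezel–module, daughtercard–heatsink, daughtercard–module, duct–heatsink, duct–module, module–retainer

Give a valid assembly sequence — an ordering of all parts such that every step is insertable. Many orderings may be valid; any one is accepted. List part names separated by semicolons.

1. heatsink@(1, 0, -1) [-y clear] — {heatsink}
2. daughtercard@(1, 0, 0) [+x clear] — {daughtercard, heatsink}
3. duct@(0, 0, -1) [+z clear] — {daughtercard, duct, heatsink}
4. module@(0, 0, 0) [+z clear] — {daughtercard, duct, heatsink, module}
5. bezel@(0, 0, 1) [+x clear] — {bezel, daughtercard, duct, heatsink, module}
6. retainer@(-1, 0, 0) [-z clear] — {bezel, daughtercard, duct, heatsink, module, retainer}

heatsink; daughtercard; duct; module; bezel; retainer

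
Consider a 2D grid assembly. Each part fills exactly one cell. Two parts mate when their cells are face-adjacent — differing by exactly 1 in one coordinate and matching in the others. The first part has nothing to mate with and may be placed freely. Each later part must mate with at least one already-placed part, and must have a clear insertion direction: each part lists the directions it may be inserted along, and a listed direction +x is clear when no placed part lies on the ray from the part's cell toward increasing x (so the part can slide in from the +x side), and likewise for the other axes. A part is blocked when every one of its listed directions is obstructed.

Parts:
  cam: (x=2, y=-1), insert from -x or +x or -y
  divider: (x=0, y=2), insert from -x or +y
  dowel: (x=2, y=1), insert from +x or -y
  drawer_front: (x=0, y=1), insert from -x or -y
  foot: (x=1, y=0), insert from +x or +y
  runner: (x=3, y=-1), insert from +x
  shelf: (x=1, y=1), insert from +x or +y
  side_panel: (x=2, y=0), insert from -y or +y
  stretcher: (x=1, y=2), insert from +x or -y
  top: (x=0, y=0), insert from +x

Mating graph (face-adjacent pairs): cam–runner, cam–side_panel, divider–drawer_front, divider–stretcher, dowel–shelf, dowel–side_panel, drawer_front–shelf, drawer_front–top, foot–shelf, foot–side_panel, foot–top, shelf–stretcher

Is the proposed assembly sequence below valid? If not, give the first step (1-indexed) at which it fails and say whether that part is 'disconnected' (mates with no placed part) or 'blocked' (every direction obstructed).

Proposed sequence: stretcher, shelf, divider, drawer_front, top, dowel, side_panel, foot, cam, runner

1. stretcher@(1, 2) [+x clear] — {stretcher}
2. shelf@(1, 1) [+x clear] — {shelf, stretcher}
3. divider@(0, 2) [-x clear] — {divider, shelf, stretcher}
4. drawer_front@(0, 1) [-x clear] — {divider, drawer_front, shelf, stretcher}
5. top@(0, 0) [+x clear] — {divider, drawer_front, shelf, stretcher, top}
6. dowel@(2, 1) [+x clear] — {divider, dowel, drawer_front, shelf, stretcher, top}
7. side_panel@(2, 0) [-y clear] — {divider, dowel, drawer_front, shelf, side_panel, stretcher, top}
8. foot@(1, 0) — +x/+y all obstructed ⇒ blocked

Invalid at step 8 (blocked)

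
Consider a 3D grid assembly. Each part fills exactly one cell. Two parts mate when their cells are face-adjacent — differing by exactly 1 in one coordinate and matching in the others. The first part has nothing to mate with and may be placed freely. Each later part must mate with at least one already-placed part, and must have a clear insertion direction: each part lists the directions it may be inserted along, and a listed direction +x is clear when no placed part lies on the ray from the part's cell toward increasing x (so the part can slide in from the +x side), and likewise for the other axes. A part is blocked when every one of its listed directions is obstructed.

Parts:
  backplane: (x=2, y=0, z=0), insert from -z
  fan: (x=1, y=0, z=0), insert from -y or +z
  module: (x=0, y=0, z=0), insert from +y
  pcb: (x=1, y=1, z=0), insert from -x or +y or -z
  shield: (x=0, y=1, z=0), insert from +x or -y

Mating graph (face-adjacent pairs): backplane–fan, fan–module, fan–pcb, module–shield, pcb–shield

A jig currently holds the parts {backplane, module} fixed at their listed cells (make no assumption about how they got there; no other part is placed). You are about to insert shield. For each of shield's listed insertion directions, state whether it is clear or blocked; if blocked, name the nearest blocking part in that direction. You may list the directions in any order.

+x: clear; -y: blocked by module

+x: ray from shield(0, 1, 0) has no placed part ⇒ clear
-y: nearest on ray is module@(0, 0, 0) ⇒ blocked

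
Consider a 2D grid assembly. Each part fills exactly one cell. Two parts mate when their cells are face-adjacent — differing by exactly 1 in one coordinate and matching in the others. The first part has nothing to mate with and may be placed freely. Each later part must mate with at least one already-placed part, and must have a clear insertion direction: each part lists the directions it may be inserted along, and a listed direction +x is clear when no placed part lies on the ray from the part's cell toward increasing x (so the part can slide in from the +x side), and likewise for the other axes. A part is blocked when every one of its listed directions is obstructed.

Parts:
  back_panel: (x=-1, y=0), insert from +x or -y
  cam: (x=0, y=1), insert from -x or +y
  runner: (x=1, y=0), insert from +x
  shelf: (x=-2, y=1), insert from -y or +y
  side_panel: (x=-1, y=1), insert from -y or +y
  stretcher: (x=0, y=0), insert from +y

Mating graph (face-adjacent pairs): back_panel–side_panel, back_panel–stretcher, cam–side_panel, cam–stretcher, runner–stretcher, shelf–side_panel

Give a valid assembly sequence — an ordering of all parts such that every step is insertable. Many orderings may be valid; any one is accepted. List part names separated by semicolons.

stretcher; runner; back_panel; side_panel; cam; shelf

1. stretcher@(0, 0) [+y clear] — {stretcher}
2. runner@(1, 0) [+x clear] — {runner, stretcher}
3. back_panel@(-1, 0) [-y clear] — {back_panel, runner, stretcher}
4. side_panel@(-1, 1) [+y clear] — {back_panel, runner, side_panel, stretcher}
5. cam@(0, 1) [+y clear] — {back_panel, cam, runner, side_panel, stretcher}
6. shelf@(-2, 1) [-y clear] — {back_panel, cam, runner, shelf, side_panel, stretcher}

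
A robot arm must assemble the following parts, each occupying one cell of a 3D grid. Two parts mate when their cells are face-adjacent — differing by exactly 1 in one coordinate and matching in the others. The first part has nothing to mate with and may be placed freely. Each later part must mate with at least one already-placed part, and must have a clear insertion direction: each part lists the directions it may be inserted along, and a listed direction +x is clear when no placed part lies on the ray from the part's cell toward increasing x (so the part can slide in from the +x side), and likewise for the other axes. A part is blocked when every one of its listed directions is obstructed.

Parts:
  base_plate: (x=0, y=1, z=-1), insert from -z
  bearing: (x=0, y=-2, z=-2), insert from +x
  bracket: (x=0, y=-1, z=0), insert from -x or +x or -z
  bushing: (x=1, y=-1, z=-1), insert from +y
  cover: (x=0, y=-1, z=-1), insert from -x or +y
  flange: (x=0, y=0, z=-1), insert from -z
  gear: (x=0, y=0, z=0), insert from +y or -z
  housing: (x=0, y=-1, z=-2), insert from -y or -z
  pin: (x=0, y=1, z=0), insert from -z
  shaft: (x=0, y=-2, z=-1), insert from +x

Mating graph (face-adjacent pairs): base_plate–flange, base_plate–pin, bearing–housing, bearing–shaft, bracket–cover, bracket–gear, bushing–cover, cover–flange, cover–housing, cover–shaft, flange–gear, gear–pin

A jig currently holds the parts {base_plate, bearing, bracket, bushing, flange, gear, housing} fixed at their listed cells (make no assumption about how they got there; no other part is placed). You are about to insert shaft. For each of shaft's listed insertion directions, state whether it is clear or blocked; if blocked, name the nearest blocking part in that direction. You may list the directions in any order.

+x: ray from shaft(0, -2, -1) has no placed part ⇒ clear

+x: clear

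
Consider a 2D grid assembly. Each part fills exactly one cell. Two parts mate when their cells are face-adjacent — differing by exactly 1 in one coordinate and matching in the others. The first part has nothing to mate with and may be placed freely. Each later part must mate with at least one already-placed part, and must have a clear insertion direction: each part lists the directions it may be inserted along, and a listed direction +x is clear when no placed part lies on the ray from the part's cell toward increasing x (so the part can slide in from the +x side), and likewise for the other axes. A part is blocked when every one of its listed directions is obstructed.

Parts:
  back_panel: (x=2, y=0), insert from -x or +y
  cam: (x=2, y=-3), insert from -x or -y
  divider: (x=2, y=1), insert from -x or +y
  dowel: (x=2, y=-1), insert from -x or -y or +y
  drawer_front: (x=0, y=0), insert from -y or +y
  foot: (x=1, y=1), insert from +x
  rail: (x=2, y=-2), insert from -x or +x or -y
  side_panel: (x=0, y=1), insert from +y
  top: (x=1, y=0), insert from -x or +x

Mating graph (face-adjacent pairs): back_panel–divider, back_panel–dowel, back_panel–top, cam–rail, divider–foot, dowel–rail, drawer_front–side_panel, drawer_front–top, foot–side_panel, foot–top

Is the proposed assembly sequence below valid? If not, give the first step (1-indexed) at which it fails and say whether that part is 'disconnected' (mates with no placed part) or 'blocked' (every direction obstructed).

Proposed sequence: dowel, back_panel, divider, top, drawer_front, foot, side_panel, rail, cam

1. dowel@(2, -1) [-x clear] — {dowel}
2. back_panel@(2, 0) [-x clear] — {back_panel, dowel}
3. divider@(2, 1) [-x clear] — {back_panel, divider, dowel}
4. top@(1, 0) [-x clear] — {back_panel, divider, dowel, top}
5. drawer_front@(0, 0) [-y clear] — {back_panel, divider, dowel, drawer_front, top}
6. foot@(1, 1) — +x all obstructed ⇒ blocked

Invalid at step 6 (blocked)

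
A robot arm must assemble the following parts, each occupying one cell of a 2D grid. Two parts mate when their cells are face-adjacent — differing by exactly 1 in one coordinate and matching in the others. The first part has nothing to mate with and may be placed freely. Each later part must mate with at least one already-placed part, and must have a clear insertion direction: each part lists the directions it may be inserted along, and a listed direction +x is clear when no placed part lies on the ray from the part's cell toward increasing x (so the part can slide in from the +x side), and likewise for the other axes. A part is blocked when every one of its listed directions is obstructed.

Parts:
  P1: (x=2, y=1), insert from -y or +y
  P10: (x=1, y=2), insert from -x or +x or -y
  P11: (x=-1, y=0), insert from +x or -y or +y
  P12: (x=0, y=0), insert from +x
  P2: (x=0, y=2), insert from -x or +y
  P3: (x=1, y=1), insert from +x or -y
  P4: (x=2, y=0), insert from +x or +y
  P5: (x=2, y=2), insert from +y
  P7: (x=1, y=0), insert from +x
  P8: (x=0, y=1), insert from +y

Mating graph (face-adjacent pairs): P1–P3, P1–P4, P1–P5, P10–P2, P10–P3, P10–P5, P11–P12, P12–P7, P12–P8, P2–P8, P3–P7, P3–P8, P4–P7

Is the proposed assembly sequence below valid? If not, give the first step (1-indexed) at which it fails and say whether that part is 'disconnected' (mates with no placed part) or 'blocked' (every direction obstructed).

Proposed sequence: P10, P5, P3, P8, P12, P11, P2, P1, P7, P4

1. P10@(1, 2) [-x clear] — {P10}
2. P5@(2, 2) [+y clear] — {P10, P5}
3. P3@(1, 1) [+x clear] — {P10, P3, P5}
4. P8@(0, 1) [+y clear] — {P10, P3, P5, P8}
5. P12@(0, 0) [+x clear] — {P10, P12, P3, P5, P8}
6. P11@(-1, 0) [-y clear] — {P10, P11, P12, P3, P5, P8}
7. P2@(0, 2) [-x clear] — {P10, P11, P12, P2, P3, P5, P8}
8. P1@(2, 1) [-y clear] — {P1, P10, P11, P12, P2, P3, P5, P8}
9. P7@(1, 0) [+x clear] — {P1, P10, P11, P12, P2, P3, P5, P7, P8}
10. P4@(2, 0) [+x clear] — {P1, P10, P11, P12, P2, P3, P4, P5, P7, P8}

Valid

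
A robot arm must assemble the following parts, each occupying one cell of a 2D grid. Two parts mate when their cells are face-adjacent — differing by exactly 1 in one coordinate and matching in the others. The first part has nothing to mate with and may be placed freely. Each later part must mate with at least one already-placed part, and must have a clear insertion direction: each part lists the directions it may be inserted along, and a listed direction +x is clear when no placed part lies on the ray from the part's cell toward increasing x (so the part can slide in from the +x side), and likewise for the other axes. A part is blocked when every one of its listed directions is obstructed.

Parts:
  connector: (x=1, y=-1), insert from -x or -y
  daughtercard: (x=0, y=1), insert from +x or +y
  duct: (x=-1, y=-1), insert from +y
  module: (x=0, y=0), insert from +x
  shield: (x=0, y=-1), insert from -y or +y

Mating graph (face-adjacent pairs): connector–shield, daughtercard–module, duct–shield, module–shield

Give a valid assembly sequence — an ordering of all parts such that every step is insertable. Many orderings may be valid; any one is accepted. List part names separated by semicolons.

1. duct@(-1, -1) [+y clear] — {duct}
2. shield@(0, -1) [-y clear] — {duct, shield}
3. module@(0, 0) [+x clear] — {duct, module, shield}
4. daughtercard@(0, 1) [+x clear] — {daughtercard, duct, module, shield}
5. connector@(1, -1) [-y clear] — {connector, daughtercard, duct, module, shield}

duct; shield; module; daughtercard; connector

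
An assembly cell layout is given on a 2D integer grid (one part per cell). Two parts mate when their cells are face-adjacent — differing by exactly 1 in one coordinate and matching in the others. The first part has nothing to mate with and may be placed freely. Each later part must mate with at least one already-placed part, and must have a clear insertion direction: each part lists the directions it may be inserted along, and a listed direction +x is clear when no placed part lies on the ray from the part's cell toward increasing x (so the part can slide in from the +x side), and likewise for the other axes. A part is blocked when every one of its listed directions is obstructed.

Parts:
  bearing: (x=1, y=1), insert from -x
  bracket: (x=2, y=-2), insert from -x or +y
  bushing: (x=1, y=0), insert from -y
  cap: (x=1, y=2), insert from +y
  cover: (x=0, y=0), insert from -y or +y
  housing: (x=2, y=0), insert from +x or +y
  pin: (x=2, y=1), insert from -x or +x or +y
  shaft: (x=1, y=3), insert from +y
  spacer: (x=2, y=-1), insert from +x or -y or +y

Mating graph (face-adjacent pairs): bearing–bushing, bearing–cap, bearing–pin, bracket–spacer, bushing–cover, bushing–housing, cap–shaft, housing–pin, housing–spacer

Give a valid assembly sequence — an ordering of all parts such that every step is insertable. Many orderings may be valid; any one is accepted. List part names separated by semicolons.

1. bushing@(1, 0) [-y clear] — {bushing}
2. housing@(2, 0) [+x clear] — {bushing, housing}
3. pin@(2, 1) [-x clear] — {bushing, housing, pin}
4. bearing@(1, 1) [-x clear] — {bearing, bushing, housing, pin}
5. spacer@(2, -1) [+x clear] — {bearing, bushing, housing, pin, spacer}
6. bracket@(2, -2) [-x clear] — {bearing, bracket, bushing, housing, pin, spacer}
7. cap@(1, 2) [+y clear] — {bearing, bracket, bushing, cap, housing, pin, spacer}
8. shaft@(1, 3) [+y clear] — {bearing, bracket, bushing, cap, housing, pin, shaft, spacer}
9. cover@(0, 0) [-y clear] — {bearing, bracket, bushing, cap, cover, housing, pin, shaft, spacer}

bushing; housing; pin; bearing; spacer; bracket; cap; shaft; cover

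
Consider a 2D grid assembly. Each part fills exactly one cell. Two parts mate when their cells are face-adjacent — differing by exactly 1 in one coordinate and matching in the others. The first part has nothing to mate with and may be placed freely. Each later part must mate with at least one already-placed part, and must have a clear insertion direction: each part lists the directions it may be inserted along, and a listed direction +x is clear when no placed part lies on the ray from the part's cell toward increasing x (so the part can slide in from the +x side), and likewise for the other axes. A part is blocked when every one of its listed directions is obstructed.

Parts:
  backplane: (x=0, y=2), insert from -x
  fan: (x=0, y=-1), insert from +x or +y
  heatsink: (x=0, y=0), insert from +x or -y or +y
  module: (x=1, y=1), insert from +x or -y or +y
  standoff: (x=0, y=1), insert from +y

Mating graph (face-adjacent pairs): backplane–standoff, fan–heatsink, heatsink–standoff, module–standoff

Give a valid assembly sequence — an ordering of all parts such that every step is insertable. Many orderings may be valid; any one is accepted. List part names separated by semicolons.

1. standoff@(0, 1) [+y clear] — {standoff}
2. heatsink@(0, 0) [+x clear] — {heatsink, standoff}
3. fan@(0, -1) [+x clear] — {fan, heatsink, standoff}
4. backplane@(0, 2) [-x clear] — {backplane, fan, heatsink, standoff}
5. module@(1, 1) [+x clear] — {backplane, fan, heatsink, module, standoff}

standoff; heatsink; fan; backplane; module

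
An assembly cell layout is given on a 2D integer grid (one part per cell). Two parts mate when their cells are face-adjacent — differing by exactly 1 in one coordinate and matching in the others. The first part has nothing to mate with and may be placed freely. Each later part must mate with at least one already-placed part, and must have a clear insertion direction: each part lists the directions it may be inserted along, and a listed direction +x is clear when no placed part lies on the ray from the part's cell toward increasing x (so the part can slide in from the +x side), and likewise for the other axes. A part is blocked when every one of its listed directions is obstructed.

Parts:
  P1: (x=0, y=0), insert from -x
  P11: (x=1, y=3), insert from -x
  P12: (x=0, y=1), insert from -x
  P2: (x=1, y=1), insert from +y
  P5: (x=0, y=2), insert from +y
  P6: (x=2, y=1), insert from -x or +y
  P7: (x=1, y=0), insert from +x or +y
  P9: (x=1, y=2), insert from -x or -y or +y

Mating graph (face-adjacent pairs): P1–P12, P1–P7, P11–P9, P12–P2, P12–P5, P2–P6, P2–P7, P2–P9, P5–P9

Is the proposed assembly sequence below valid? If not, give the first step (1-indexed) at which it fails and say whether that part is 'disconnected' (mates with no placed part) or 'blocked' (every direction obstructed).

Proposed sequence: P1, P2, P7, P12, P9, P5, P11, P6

Invalid at step 2 (disconnected)

1. P1@(0, 0) [-x clear] — {P1}
2. P2@(1, 1) — no placed neighbour ⇒ disconnected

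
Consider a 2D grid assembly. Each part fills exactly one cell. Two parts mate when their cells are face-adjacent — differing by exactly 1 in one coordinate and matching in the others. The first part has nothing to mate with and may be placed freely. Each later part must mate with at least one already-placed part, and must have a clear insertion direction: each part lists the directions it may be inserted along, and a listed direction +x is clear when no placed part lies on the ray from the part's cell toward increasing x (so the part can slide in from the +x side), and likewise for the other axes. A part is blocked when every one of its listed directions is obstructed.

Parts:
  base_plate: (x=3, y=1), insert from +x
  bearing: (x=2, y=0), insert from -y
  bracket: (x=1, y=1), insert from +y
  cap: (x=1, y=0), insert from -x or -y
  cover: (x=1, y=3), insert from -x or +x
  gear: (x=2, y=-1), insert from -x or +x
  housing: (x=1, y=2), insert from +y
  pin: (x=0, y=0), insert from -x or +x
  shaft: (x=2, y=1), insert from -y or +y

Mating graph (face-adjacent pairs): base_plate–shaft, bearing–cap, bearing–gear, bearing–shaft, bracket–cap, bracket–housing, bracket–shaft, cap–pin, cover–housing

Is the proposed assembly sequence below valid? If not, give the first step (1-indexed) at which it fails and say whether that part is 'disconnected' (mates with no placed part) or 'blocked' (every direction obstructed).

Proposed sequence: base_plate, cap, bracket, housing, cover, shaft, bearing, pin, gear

Invalid at step 2 (disconnected)

1. base_plate@(3, 1) [+x clear] — {base_plate}
2. cap@(1, 0) — no placed neighbour ⇒ disconnected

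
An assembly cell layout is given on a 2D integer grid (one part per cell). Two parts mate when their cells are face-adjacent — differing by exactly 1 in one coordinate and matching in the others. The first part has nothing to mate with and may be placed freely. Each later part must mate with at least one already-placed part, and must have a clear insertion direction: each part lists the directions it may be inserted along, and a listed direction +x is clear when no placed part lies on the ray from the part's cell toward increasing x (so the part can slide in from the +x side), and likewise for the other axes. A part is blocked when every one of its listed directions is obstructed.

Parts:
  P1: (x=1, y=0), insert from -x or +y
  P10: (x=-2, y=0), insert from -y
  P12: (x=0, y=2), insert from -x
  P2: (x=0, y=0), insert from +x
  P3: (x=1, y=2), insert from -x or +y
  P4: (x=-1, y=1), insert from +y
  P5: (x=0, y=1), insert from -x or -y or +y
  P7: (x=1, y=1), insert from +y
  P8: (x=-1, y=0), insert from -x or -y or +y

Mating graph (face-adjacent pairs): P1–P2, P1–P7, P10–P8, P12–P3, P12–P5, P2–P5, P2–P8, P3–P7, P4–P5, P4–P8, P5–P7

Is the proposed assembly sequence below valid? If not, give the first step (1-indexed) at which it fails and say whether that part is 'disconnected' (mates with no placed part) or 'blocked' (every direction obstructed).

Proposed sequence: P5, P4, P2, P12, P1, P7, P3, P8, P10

1. P5@(0, 1) [-x clear] — {P5}
2. P4@(-1, 1) [+y clear] — {P4, P5}
3. P2@(0, 0) [+x clear] — {P2, P4, P5}
4. P12@(0, 2) [-x clear] — {P12, P2, P4, P5}
5. P1@(1, 0) [+y clear] — {P1, P12, P2, P4, P5}
6. P7@(1, 1) [+y clear] — {P1, P12, P2, P4, P5, P7}
7. P3@(1, 2) [+y clear] — {P1, P12, P2, P3, P4, P5, P7}
8. P8@(-1, 0) [-x clear] — {P1, P12, P2, P3, P4, P5, P7, P8}
9. P10@(-2, 0) [-y clear] — {P1, P10, P12, P2, P3, P4, P5, P7, P8}

Valid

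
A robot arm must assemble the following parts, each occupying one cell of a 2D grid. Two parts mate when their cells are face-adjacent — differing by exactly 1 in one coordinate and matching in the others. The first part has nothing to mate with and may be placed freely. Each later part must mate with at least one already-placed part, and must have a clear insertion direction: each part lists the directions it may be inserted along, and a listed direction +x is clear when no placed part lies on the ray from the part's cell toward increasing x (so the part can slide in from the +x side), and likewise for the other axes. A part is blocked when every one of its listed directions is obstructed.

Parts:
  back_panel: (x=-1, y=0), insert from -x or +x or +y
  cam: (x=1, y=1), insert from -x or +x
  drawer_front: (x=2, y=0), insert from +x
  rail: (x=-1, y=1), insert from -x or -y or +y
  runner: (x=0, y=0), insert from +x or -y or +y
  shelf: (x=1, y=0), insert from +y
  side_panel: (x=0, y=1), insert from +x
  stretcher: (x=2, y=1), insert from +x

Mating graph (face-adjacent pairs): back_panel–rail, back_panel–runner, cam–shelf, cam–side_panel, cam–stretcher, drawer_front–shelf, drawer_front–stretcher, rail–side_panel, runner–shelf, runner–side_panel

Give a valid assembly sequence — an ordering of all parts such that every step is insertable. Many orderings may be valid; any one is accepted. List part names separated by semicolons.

1. rail@(-1, 1) [-x clear] — {rail}
2. side_panel@(0, 1) [+x clear] — {rail, side_panel}
3. back_panel@(-1, 0) [-x clear] — {back_panel, rail, side_panel}
4. runner@(0, 0) [+x clear] — {back_panel, rail, runner, side_panel}
5. shelf@(1, 0) [+y clear] — {back_panel, rail, runner, shelf, side_panel}
6. drawer_front@(2, 0) [+x clear] — {back_panel, drawer_front, rail, runner, shelf, side_panel}
7. cam@(1, 1) [+x clear] — {back_panel, cam, drawer_front, rail, runner, shelf, side_panel}
8. stretcher@(2, 1) [+x clear] — {back_panel, cam, drawer_front, rail, runner, shelf, side_panel, stretcher}

rail; side_panel; back_panel; runner; shelf; drawer_front; cam; stretcher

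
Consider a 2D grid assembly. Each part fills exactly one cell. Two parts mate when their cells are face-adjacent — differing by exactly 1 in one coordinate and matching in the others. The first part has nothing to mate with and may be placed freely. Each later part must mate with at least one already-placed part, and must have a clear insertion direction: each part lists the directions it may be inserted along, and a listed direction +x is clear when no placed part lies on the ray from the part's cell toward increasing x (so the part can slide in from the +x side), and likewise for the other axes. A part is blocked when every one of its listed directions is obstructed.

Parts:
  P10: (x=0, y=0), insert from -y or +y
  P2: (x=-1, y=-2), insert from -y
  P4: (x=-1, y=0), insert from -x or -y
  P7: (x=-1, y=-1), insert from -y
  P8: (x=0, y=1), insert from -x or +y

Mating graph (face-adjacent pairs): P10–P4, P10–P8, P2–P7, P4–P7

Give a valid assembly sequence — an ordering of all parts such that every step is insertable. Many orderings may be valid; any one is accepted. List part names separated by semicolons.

1. P7@(-1, -1) [-y clear] — {P7}
2. P2@(-1, -2) [-y clear] — {P2, P7}
3. P4@(-1, 0) [-x clear] — {P2, P4, P7}
4. P10@(0, 0) [-y clear] — {P10, P2, P4, P7}
5. P8@(0, 1) [-x clear] — {P10, P2, P4, P7, P8}

P7; P2; P4; P10; P8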